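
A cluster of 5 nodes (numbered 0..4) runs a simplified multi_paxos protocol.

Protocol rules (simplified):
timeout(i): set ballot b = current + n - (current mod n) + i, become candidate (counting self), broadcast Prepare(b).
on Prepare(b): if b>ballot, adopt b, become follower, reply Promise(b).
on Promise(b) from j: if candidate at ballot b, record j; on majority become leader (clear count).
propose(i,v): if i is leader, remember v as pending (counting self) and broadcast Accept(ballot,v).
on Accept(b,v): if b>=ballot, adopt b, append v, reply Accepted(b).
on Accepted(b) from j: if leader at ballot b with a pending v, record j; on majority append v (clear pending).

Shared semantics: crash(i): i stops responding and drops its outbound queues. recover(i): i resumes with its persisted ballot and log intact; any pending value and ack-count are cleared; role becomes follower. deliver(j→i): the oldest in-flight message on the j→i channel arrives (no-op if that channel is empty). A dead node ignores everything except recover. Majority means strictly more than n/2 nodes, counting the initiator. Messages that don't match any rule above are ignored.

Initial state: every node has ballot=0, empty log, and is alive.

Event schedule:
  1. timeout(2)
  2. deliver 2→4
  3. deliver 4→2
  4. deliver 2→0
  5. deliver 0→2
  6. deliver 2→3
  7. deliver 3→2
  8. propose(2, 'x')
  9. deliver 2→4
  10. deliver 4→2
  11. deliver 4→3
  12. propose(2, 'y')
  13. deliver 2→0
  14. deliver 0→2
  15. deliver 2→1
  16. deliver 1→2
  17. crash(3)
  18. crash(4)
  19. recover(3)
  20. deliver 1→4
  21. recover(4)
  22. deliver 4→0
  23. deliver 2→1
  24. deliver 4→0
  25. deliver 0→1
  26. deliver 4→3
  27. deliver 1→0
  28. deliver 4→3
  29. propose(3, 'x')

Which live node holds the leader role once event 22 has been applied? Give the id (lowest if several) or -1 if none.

2

after 1 — timeout(2): n2:cand/b7/[-]
after 2 — deliver 2→4: n4:foll/b7/[-]
after 3 — deliver 4→2: ·
after 4 — deliver 2→0: n0:foll/b7/[-]
after 5 — deliver 0→2: n2:lead/b7/[-]
after 6 — deliver 2→3: n3:foll/b7/[-]
after 7 — deliver 3→2: ·
after 8 — propose(2,'x'): ·
after 9 — deliver 2→4: n4:foll/b7/[x]
after 10 — deliver 4→2: ·
after 11 — deliver 4→3: ·
after 12 — propose(2,'y'): ·
after 13 — deliver 2→0: n0:foll/b7/[x]
after 14 — deliver 0→2: ·
after 15 — deliver 2→1: n1:foll/b7/[-]
after 16 — deliver 1→2: ·
after 17 — crash(3): n3:✗foll/b7/[-]
after 18 — crash(4): n4:✗foll/b7/[x]
after 19 — recover(3): n3:foll/b7/[-]
after 20 — deliver 1→4: ·
after 21 — recover(4): n4:foll/b7/[x]
after 22 — deliver 4→0: ·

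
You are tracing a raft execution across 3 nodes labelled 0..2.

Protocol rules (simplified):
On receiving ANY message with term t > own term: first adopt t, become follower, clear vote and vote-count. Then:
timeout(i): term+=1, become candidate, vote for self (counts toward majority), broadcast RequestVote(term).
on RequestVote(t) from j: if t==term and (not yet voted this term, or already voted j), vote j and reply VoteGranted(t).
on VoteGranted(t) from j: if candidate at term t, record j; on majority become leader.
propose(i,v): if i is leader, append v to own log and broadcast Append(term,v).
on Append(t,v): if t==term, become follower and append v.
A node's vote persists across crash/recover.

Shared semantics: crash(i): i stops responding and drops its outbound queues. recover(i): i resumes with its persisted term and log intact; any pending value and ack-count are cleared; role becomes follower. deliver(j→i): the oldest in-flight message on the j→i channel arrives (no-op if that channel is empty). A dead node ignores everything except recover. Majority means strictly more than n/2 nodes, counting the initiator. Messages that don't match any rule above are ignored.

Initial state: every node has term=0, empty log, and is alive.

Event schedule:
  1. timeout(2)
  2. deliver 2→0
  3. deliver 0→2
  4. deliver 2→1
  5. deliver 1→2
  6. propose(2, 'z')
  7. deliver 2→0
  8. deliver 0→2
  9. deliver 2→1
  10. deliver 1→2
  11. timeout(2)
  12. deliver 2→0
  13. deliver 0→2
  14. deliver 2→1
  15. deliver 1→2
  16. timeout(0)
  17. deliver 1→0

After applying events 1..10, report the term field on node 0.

step 1 timeout(2): 2={cand,t=1,log=-}
step 2 deliver 2→0: 0={foll,t=1,log=-}
step 3 deliver 0→2: 2={lead,t=1,log=-}
step 4 deliver 2→1: 1={foll,t=1,log=-}
step 5 deliver 1→2: —
step 6 propose(2,'z'): 2={lead,t=1,log=z}
step 7 deliver 2→0: 0={foll,t=1,log=z}
step 8 deliver 0→2: —
step 9 deliver 2→1: 1={foll,t=1,log=z}
step 10 deliver 1→2: —

1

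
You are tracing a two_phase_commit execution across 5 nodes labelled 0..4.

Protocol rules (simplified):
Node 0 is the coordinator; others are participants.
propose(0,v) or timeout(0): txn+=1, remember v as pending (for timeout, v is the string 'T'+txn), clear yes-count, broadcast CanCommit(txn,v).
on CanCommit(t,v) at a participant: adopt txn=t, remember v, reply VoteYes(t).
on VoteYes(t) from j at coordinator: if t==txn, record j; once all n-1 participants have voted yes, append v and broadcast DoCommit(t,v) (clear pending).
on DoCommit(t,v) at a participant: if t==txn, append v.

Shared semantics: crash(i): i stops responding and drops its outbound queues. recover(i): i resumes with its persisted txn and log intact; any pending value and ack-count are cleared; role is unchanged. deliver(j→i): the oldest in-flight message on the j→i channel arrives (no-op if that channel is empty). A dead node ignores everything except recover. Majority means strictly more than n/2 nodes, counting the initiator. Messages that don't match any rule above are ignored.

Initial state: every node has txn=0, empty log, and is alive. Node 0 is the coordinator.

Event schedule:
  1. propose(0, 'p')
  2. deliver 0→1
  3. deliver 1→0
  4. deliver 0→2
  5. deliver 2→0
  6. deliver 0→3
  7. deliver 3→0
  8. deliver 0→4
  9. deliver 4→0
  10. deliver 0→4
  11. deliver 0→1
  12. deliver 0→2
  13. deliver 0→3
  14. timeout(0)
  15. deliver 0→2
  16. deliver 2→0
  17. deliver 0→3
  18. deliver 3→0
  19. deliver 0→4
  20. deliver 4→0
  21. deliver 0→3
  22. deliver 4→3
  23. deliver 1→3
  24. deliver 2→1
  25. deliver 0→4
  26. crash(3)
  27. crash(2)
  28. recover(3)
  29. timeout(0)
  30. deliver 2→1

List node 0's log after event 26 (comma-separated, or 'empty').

[1] propose(0,'p') → N0(coor t1 [-])
[2] deliver 0→1 → N1(part t1 [-])
[3] deliver 1→0 → ∅
[4] deliver 0→2 → N2(part t1 [-])
[5] deliver 2→0 → ∅
[6] deliver 0→3 → N3(part t1 [-])
[7] deliver 3→0 → ∅
[8] deliver 0→4 → N4(part t1 [-])
[9] deliver 4→0 → N0(coor t1 [p])
[10] deliver 0→4 → N4(part t1 [p])
[11] deliver 0→1 → N1(part t1 [p])
[12] deliver 0→2 → N2(part t1 [p])
[13] deliver 0→3 → N3(part t1 [p])
[14] timeout(0) → N0(coor t2 [p])
[15] deliver 0→2 → N2(part t2 [p])
[16] deliver 2→0 → ∅
[17] deliver 0→3 → N3(part t2 [p])
[18] deliver 3→0 → ∅
[19] deliver 0→4 → N4(part t2 [p])
[20] deliver 4→0 → ∅
[21] deliver 0→3 → ∅
[22] deliver 4→3 → ∅
[23] deliver 1→3 → ∅
[24] deliver 2→1 → ∅
[25] deliver 0→4 → ∅
[26] crash(3) → N3(✗part t2 [p])

p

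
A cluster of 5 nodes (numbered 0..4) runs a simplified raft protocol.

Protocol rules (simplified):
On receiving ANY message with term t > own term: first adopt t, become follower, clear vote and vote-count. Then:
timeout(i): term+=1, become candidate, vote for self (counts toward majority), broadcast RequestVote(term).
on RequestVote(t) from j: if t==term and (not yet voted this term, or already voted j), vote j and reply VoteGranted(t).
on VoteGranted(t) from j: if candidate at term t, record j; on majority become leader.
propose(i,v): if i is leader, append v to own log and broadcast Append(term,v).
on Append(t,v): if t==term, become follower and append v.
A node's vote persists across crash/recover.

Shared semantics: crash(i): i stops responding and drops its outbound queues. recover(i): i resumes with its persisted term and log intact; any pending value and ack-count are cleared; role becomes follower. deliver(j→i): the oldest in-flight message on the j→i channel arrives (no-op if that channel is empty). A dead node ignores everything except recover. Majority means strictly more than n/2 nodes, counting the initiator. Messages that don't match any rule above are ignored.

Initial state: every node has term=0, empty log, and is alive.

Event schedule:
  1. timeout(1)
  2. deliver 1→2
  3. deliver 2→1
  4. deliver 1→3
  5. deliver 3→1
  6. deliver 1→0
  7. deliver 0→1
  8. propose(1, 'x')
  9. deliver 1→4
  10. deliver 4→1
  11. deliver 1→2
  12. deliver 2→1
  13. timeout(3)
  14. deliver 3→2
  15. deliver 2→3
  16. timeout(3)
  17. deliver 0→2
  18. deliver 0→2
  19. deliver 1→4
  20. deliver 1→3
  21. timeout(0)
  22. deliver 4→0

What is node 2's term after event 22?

2

e1 timeout(1): 1[cand,t=1,-]
e2 deliver 1→2: 2[foll,t=1,-]
e3 deliver 2→1: ·
e4 deliver 1→3: 3[foll,t=1,-]
e5 deliver 3→1: 1[lead,t=1,-]
e6 deliver 1→0: 0[foll,t=1,-]
e7 deliver 0→1: ·
e8 propose(1,'x'): 1[lead,t=1,x]
e9 deliver 1→4: 4[foll,t=1,-]
e10 deliver 4→1: ·
e11 deliver 1→2: 2[foll,t=1,x]
e12 deliver 2→1: ·
e13 timeout(3): 3[cand,t=2,-]
e14 deliver 3→2: 2[foll,t=2,x]
e15 deliver 2→3: ·
e16 timeout(3): 3[cand,t=3,-]
e17 deliver 0→2: ·
e18 deliver 0→2: ·
e19 deliver 1→4: 4[foll,t=1,x]
e20 deliver 1→3: ·
e21 timeout(0): 0[cand,t=2,-]
e22 deliver 4→0: ·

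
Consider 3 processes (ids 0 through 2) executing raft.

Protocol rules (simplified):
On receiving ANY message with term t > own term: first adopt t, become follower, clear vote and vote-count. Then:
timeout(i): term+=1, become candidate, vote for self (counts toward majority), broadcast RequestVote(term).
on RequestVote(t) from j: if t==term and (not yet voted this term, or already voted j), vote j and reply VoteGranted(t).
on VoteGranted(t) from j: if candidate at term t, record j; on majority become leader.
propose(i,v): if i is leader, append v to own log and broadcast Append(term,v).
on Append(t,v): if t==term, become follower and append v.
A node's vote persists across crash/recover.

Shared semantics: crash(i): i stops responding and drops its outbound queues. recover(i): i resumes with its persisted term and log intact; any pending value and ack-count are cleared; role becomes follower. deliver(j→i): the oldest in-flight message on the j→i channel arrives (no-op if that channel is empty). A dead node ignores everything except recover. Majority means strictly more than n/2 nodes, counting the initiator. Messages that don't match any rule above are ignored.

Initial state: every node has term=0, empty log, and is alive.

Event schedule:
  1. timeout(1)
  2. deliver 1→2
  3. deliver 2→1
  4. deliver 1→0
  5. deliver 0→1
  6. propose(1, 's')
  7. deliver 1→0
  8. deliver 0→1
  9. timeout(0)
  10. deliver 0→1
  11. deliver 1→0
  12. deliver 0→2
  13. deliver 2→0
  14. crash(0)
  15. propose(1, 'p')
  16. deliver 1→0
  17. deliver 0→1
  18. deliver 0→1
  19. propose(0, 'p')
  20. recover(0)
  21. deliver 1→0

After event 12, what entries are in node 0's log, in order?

s

after 1 — timeout(1): n1:cand/t1/[-]
after 2 — deliver 1→2: n2:foll/t1/[-]
after 3 — deliver 2→1: n1:lead/t1/[-]
after 4 — deliver 1→0: n0:foll/t1/[-]
after 5 — deliver 0→1: ·
after 6 — propose(1,'s'): n1:lead/t1/[s]
after 7 — deliver 1→0: n0:foll/t1/[s]
after 8 — deliver 0→1: ·
after 9 — timeout(0): n0:cand/t2/[s]
after 10 — deliver 0→1: n1:foll/t2/[s]
after 11 — deliver 1→0: n0:lead/t2/[s]
after 12 — deliver 0→2: n2:foll/t2/[-]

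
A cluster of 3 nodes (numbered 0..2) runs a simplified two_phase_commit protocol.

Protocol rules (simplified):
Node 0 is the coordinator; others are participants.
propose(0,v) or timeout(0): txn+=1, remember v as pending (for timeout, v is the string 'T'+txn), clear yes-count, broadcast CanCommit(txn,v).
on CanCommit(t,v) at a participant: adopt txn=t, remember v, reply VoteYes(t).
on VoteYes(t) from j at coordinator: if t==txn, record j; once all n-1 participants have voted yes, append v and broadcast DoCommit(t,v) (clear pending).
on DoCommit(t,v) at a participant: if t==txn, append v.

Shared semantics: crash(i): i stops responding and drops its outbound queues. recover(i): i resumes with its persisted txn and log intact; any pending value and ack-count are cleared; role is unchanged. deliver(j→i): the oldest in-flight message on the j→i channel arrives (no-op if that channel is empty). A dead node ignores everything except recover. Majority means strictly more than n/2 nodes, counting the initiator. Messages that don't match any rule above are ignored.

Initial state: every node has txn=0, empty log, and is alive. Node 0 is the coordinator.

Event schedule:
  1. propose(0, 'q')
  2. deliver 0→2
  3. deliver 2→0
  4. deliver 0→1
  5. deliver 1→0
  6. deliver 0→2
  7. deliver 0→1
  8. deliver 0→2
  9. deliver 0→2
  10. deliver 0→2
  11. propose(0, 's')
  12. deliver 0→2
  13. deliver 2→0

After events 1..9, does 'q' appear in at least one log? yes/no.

1. propose(0,'q'):  <0:coor t1 ->
2. deliver 0→2:  <2:part t1 ->
3. deliver 2→0:  nop
4. deliver 0→1:  <1:part t1 ->
5. deliver 1→0:  <0:coor t1 q>
6. deliver 0→2:  <2:part t1 q>
7. deliver 0→1:  <1:part t1 q>
8. deliver 0→2:  nop
9. deliver 0→2:  nop

yes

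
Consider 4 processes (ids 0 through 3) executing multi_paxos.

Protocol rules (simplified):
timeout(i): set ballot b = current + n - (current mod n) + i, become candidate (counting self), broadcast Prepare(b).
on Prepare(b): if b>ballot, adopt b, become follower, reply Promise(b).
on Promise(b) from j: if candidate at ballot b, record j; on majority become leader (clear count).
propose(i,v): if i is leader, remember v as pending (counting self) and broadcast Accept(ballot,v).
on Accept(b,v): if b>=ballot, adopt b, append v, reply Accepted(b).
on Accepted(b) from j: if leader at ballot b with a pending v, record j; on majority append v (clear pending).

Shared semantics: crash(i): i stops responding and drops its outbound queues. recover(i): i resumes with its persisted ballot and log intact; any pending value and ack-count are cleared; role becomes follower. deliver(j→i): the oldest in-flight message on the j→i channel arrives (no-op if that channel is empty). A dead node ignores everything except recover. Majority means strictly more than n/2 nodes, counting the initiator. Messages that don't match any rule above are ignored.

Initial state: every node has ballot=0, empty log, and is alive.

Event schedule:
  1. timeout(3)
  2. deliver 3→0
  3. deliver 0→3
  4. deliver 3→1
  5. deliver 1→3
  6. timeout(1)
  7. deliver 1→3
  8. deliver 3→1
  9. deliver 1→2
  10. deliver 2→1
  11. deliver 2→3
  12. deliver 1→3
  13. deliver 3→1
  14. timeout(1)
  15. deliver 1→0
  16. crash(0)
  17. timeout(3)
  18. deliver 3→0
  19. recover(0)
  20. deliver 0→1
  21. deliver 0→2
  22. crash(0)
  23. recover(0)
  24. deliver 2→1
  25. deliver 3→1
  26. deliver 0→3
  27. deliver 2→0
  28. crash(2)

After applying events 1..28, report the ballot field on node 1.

15

after 1 — timeout(3): n3:cand/b7/[-]
after 2 — deliver 3→0: n0:foll/b7/[-]
after 3 — deliver 0→3: ·
after 4 — deliver 3→1: n1:foll/b7/[-]
after 5 — deliver 1→3: n3:lead/b7/[-]
after 6 — timeout(1): n1:cand/b9/[-]
after 7 — deliver 1→3: n3:foll/b9/[-]
after 8 — deliver 3→1: ·
after 9 — deliver 1→2: n2:foll/b9/[-]
after 10 — deliver 2→1: n1:lead/b9/[-]
after 11 — deliver 2→3: ·
after 12 — deliver 1→3: ·
after 13 — deliver 3→1: ·
after 14 — timeout(1): n1:cand/b13/[-]
after 15 — deliver 1→0: n0:foll/b9/[-]
after 16 — crash(0): n0:✗foll/b9/[-]
after 17 — timeout(3): n3:cand/b15/[-]
after 18 — deliver 3→0: ·
after 19 — recover(0): n0:foll/b9/[-]
after 20 — deliver 0→1: ·
after 21 — deliver 0→2: ·
after 22 — crash(0): n0:✗foll/b9/[-]
after 23 — recover(0): n0:foll/b9/[-]
after 24 — deliver 2→1: ·
after 25 — deliver 3→1: n1:foll/b15/[-]
after 26 — deliver 0→3: ·
after 27 — deliver 2→0: ·
after 28 — crash(2): n2:✗foll/b9/[-]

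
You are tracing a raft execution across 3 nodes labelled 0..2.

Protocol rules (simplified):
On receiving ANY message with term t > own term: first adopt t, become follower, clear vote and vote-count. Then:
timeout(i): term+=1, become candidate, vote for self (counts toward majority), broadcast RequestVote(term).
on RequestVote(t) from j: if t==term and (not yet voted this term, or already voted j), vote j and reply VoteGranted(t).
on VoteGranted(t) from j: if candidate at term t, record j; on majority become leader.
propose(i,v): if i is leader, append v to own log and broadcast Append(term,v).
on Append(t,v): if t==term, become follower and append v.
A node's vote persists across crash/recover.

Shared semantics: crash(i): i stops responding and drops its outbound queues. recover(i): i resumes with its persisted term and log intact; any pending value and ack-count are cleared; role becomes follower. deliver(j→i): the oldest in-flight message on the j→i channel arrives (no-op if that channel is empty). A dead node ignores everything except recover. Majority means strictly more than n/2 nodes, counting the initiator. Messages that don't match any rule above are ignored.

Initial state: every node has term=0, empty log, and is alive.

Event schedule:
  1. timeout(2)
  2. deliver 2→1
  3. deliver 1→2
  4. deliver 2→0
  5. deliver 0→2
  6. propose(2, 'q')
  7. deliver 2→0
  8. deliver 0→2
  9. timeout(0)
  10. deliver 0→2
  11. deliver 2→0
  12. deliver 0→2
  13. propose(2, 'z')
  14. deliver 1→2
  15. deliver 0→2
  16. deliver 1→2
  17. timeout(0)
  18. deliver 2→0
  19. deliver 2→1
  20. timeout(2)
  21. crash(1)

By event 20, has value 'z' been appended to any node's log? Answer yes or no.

e1 timeout(2): 2[cand,t=1,-]
e2 deliver 2→1: 1[foll,t=1,-]
e3 deliver 1→2: 2[lead,t=1,-]
e4 deliver 2→0: 0[foll,t=1,-]
e5 deliver 0→2: ·
e6 propose(2,'q'): 2[lead,t=1,q]
e7 deliver 2→0: 0[foll,t=1,q]
e8 deliver 0→2: ·
e9 timeout(0): 0[cand,t=2,q]
e10 deliver 0→2: 2[foll,t=2,q]
e11 deliver 2→0: 0[lead,t=2,q]
e12 deliver 0→2: ·
e13 propose(2,'z'): ·
e14 deliver 1→2: ·
e15 deliver 0→2: ·
e16 deliver 1→2: ·
e17 timeout(0): 0[cand,t=3,q]
e18 deliver 2→0: ·
e19 deliver 2→1: 1[foll,t=1,q]
e20 timeout(2): 2[cand,t=3,q]

no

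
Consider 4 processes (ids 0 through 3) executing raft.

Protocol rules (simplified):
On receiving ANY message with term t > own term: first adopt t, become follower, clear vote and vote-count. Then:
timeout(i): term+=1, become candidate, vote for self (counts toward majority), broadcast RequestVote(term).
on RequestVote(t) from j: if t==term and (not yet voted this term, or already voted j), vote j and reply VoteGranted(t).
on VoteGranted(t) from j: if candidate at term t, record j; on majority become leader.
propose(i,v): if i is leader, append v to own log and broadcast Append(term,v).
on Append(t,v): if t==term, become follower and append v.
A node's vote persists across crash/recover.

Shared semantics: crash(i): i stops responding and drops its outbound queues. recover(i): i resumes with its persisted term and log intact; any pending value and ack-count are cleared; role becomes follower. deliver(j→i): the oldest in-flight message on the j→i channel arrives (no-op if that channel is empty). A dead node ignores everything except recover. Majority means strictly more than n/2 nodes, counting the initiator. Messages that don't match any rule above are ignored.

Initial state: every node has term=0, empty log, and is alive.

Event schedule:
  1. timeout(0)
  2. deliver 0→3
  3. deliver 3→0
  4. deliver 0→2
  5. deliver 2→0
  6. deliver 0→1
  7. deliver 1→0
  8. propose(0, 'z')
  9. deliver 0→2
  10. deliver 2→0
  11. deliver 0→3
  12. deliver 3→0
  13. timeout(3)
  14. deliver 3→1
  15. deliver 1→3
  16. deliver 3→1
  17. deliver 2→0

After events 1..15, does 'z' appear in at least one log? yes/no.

after 1 — timeout(0): n0:cand/t1/[-]
after 2 — deliver 0→3: n3:foll/t1/[-]
after 3 — deliver 3→0: ·
after 4 — deliver 0→2: n2:foll/t1/[-]
after 5 — deliver 2→0: n0:lead/t1/[-]
after 6 — deliver 0→1: n1:foll/t1/[-]
after 7 — deliver 1→0: ·
after 8 — propose(0,'z'): n0:lead/t1/[z]
after 9 — deliver 0→2: n2:foll/t1/[z]
after 10 — deliver 2→0: ·
after 11 — deliver 0→3: n3:foll/t1/[z]
after 12 — deliver 3→0: ·
after 13 — timeout(3): n3:cand/t2/[z]
after 14 — deliver 3→1: n1:foll/t2/[-]
after 15 — deliver 1→3: ·

yes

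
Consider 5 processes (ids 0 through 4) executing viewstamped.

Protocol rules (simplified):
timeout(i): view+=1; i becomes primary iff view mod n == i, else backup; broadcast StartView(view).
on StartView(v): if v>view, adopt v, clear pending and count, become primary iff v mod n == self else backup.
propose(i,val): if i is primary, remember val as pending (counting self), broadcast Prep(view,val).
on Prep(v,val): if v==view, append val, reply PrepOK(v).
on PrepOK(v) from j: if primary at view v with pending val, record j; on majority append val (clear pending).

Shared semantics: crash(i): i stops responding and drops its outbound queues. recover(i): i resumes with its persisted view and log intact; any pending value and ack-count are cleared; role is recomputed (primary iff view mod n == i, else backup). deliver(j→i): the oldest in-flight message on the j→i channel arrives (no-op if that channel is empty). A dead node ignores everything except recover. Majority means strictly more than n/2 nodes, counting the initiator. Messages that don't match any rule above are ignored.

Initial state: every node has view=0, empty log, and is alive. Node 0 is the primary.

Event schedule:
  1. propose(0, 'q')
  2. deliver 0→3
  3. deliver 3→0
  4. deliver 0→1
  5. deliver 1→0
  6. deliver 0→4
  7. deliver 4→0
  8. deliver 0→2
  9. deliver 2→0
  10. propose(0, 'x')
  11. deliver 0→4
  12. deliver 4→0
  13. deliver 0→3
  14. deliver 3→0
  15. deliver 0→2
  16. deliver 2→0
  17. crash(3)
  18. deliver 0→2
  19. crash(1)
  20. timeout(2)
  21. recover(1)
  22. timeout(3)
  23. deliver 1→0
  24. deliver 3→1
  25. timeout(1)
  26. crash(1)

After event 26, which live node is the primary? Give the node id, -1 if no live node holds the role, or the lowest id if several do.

step 1 propose(0,'q'): —
step 2 deliver 0→3: 3={back,v=0,log=q}
step 3 deliver 3→0: —
step 4 deliver 0→1: 1={back,v=0,log=q}
step 5 deliver 1→0: 0={prim,v=0,log=q}
step 6 deliver 0→4: 4={back,v=0,log=q}
step 7 deliver 4→0: —
step 8 deliver 0→2: 2={back,v=0,log=q}
step 9 deliver 2→0: —
step 10 propose(0,'x'): —
step 11 deliver 0→4: 4={back,v=0,log=q,x}
step 12 deliver 4→0: —
step 13 deliver 0→3: 3={back,v=0,log=q,x}
step 14 deliver 3→0: 0={prim,v=0,log=q,x}
step 15 deliver 0→2: 2={back,v=0,log=q,x}
step 16 deliver 2→0: —
step 17 crash(3): 3={✗back,v=0,log=q,x}
step 18 deliver 0→2: —
step 19 crash(1): 1={✗back,v=0,log=q}
step 20 timeout(2): 2={back,v=1,log=q,x}
step 21 recover(1): 1={back,v=0,log=q}
step 22 timeout(3): —
step 23 deliver 1→0: —
step 24 deliver 3→1: —
step 25 timeout(1): 1={prim,v=1,log=q}
step 26 crash(1): 1={✗prim,v=1,log=q}

0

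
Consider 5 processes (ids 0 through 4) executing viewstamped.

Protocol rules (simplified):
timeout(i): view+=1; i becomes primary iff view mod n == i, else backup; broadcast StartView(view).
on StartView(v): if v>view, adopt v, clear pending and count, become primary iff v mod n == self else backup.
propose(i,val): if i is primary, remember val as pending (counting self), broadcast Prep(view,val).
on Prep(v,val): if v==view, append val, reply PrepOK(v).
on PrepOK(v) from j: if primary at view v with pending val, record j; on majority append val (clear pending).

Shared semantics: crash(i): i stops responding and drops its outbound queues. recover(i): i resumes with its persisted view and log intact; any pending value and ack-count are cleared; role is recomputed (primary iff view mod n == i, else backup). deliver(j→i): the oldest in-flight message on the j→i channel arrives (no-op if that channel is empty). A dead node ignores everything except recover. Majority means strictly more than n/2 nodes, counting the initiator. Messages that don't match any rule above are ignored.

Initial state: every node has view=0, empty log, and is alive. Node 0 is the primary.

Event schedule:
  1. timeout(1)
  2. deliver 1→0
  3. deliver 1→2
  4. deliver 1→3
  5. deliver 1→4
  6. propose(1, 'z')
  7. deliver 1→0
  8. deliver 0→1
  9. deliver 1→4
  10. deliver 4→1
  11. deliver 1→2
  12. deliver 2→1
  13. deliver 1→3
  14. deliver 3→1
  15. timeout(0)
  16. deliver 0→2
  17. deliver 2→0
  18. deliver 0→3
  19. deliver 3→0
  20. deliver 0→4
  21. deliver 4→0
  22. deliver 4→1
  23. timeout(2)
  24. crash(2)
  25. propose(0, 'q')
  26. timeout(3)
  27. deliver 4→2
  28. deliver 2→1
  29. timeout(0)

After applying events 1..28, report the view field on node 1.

[1] timeout(1) → N1(prim v1 [-])
[2] deliver 1→0 → N0(back v1 [-])
[3] deliver 1→2 → N2(back v1 [-])
[4] deliver 1→3 → N3(back v1 [-])
[5] deliver 1→4 → N4(back v1 [-])
[6] propose(1,'z') → ∅
[7] deliver 1→0 → N0(back v1 [z])
[8] deliver 0→1 → ∅
[9] deliver 1→4 → N4(back v1 [z])
[10] deliver 4→1 → N1(prim v1 [z])
[11] deliver 1→2 → N2(back v1 [z])
[12] deliver 2→1 → ∅
[13] deliver 1→3 → N3(back v1 [z])
[14] deliver 3→1 → ∅
[15] timeout(0) → N0(back v2 [z])
[16] deliver 0→2 → N2(prim v2 [z])
[17] deliver 2→0 → ∅
[18] deliver 0→3 → N3(back v2 [z])
[19] deliver 3→0 → ∅
[20] deliver 0→4 → N4(back v2 [z])
[21] deliver 4→0 → ∅
[22] deliver 4→1 → ∅
[23] timeout(2) → N2(back v3 [z])
[24] crash(2) → N2(✗back v3 [z])
[25] propose(0,'q') → ∅
[26] timeout(3) → N3(prim v3 [z])
[27] deliver 4→2 → ∅
[28] deliver 2→1 → ∅

1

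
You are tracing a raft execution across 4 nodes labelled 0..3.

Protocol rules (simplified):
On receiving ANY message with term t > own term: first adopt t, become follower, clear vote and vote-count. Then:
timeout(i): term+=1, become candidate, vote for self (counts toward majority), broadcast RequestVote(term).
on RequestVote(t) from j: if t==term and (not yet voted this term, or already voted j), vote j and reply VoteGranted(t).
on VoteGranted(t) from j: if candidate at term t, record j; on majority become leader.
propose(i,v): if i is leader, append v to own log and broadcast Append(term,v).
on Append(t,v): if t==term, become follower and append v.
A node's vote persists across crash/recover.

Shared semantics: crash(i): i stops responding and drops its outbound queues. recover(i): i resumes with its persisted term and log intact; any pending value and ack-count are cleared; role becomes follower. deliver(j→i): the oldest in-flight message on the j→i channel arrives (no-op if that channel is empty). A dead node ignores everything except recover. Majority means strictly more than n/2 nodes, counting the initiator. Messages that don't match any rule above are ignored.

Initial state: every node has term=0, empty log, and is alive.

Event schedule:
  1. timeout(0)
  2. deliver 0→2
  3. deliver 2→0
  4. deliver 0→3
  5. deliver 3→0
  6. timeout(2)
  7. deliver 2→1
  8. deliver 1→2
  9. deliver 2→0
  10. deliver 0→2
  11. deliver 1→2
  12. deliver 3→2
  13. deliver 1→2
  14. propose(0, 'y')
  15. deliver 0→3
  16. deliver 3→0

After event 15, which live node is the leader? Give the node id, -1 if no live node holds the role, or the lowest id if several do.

2

e1 timeout(0): 0[cand,t=1,-]
e2 deliver 0→2: 2[foll,t=1,-]
e3 deliver 2→0: ·
e4 deliver 0→3: 3[foll,t=1,-]
e5 deliver 3→0: 0[lead,t=1,-]
e6 timeout(2): 2[cand,t=2,-]
e7 deliver 2→1: 1[foll,t=2,-]
e8 deliver 1→2: ·
e9 deliver 2→0: 0[foll,t=2,-]
e10 deliver 0→2: 2[lead,t=2,-]
e11 deliver 1→2: ·
e12 deliver 3→2: ·
e13 deliver 1→2: ·
e14 propose(0,'y'): ·
e15 deliver 0→3: ·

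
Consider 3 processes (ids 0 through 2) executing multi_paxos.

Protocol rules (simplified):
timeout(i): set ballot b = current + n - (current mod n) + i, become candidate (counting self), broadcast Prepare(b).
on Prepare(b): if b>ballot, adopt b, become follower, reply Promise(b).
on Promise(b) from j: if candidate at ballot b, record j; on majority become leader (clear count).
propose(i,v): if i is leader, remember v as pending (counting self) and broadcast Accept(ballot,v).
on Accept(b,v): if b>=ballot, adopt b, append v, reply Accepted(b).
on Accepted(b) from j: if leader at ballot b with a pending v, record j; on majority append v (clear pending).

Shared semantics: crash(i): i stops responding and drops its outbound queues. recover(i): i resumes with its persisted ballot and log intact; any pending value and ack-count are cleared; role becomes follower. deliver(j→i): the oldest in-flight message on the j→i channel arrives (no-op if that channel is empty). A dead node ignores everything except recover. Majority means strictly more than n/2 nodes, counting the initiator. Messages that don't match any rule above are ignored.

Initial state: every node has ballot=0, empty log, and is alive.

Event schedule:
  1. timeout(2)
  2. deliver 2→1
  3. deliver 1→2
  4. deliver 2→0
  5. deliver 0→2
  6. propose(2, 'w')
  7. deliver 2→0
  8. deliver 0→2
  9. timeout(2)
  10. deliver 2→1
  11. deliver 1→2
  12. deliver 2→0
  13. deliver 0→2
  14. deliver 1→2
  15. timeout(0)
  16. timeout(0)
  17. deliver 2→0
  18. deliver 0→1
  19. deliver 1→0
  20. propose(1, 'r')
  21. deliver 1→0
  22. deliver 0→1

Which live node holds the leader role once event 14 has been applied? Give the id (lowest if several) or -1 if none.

[1] timeout(2) → N2(cand b5 [-])
[2] deliver 2→1 → N1(foll b5 [-])
[3] deliver 1→2 → N2(lead b5 [-])
[4] deliver 2→0 → N0(foll b5 [-])
[5] deliver 0→2 → ∅
[6] propose(2,'w') → ∅
[7] deliver 2→0 → N0(foll b5 [w])
[8] deliver 0→2 → N2(lead b5 [w])
[9] timeout(2) → N2(cand b8 [w])
[10] deliver 2→1 → N1(foll b5 [w])
[11] deliver 1→2 → ∅
[12] deliver 2→0 → N0(foll b8 [w])
[13] deliver 0→2 → N2(lead b8 [w])
[14] deliver 1→2 → ∅

2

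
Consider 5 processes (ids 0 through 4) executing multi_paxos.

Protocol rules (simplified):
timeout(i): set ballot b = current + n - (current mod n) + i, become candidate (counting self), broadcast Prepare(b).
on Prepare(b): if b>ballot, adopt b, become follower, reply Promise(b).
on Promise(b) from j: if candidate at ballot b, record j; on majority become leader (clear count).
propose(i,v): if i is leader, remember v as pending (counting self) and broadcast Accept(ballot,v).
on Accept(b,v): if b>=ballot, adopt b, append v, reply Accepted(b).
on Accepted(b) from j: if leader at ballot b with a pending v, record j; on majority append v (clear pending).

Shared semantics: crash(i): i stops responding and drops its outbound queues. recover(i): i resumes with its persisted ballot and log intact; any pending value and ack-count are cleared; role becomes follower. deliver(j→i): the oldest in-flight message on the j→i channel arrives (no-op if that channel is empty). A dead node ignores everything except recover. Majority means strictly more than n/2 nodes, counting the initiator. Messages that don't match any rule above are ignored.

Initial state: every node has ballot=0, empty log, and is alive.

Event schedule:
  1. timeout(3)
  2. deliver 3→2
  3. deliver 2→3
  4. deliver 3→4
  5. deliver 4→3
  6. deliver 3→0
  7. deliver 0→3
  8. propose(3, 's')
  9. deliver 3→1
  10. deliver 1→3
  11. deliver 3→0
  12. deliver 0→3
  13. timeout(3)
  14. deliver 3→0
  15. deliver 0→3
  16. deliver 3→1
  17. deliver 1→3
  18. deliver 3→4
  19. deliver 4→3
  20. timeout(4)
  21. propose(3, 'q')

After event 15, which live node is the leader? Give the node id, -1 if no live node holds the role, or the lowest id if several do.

-1

e1 timeout(3): 3[cand,b=8,-]
e2 deliver 3→2: 2[foll,b=8,-]
e3 deliver 2→3: ·
e4 deliver 3→4: 4[foll,b=8,-]
e5 deliver 4→3: 3[lead,b=8,-]
e6 deliver 3→0: 0[foll,b=8,-]
e7 deliver 0→3: ·
e8 propose(3,'s'): ·
e9 deliver 3→1: 1[foll,b=8,-]
e10 deliver 1→3: ·
e11 deliver 3→0: 0[foll,b=8,s]
e12 deliver 0→3: ·
e13 timeout(3): 3[cand,b=13,-]
e14 deliver 3→0: 0[foll,b=13,s]
e15 deliver 0→3: ·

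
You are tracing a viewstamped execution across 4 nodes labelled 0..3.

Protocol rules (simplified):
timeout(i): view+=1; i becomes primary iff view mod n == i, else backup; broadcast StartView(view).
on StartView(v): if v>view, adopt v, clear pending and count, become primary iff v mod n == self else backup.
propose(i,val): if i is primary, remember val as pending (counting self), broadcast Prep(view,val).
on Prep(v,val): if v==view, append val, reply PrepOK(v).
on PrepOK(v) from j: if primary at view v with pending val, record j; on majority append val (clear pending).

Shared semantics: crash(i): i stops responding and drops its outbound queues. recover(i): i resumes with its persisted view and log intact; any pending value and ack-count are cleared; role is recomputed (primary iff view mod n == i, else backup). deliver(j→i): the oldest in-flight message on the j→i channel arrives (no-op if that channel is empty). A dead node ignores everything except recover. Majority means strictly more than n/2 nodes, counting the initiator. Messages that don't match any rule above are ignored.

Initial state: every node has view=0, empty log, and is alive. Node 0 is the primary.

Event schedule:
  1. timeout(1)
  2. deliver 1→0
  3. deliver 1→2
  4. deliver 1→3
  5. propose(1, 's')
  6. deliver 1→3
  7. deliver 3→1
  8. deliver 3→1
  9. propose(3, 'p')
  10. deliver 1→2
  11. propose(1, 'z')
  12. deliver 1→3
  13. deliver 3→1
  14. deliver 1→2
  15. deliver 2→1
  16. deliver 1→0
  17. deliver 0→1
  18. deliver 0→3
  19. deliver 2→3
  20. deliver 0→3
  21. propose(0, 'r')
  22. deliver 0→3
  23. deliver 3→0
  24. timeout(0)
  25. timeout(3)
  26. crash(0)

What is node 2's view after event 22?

e1 timeout(1): 1[prim,v=1,-]
e2 deliver 1→0: 0[back,v=1,-]
e3 deliver 1→2: 2[back,v=1,-]
e4 deliver 1→3: 3[back,v=1,-]
e5 propose(1,'s'): ·
e6 deliver 1→3: 3[back,v=1,s]
e7 deliver 3→1: ·
e8 deliver 3→1: ·
e9 propose(3,'p'): ·
e10 deliver 1→2: 2[back,v=1,s]
e11 propose(1,'z'): ·
e12 deliver 1→3: 3[back,v=1,s,z]
e13 deliver 3→1: ·
e14 deliver 1→2: 2[back,v=1,s,z]
e15 deliver 2→1: 1[prim,v=1,z]
e16 deliver 1→0: 0[back,v=1,s]
e17 deliver 0→1: ·
e18 deliver 0→3: ·
e19 deliver 2→3: ·
e20 deliver 0→3: ·
e21 propose(0,'r'): ·
e22 deliver 0→3: ·

1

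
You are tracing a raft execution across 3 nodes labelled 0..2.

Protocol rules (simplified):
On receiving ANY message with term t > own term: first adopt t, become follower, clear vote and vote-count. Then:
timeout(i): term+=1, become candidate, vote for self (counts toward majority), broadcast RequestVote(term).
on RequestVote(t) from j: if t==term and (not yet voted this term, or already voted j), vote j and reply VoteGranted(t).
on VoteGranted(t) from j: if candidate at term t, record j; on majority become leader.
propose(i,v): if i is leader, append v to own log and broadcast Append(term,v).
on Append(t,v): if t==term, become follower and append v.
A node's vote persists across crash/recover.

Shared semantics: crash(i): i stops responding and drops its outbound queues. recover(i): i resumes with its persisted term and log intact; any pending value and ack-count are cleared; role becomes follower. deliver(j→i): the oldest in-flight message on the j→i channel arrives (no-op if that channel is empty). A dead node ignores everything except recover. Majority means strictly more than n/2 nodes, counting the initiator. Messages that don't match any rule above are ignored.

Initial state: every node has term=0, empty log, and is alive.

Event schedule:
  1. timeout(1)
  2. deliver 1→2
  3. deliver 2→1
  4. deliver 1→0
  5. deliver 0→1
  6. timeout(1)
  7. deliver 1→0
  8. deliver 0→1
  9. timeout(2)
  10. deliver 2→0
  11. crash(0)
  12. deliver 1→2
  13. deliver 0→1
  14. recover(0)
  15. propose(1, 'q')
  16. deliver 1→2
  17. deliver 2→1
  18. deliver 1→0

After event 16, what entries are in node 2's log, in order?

q

step 1 timeout(1): 1={cand,t=1,log=-}
step 2 deliver 1→2: 2={foll,t=1,log=-}
step 3 deliver 2→1: 1={lead,t=1,log=-}
step 4 deliver 1→0: 0={foll,t=1,log=-}
step 5 deliver 0→1: —
step 6 timeout(1): 1={cand,t=2,log=-}
step 7 deliver 1→0: 0={foll,t=2,log=-}
step 8 deliver 0→1: 1={lead,t=2,log=-}
step 9 timeout(2): 2={cand,t=2,log=-}
step 10 deliver 2→0: —
step 11 crash(0): 0={✗foll,t=2,log=-}
step 12 deliver 1→2: —
step 13 deliver 0→1: —
step 14 recover(0): 0={foll,t=2,log=-}
step 15 propose(1,'q'): 1={lead,t=2,log=q}
step 16 deliver 1→2: 2={foll,t=2,log=q}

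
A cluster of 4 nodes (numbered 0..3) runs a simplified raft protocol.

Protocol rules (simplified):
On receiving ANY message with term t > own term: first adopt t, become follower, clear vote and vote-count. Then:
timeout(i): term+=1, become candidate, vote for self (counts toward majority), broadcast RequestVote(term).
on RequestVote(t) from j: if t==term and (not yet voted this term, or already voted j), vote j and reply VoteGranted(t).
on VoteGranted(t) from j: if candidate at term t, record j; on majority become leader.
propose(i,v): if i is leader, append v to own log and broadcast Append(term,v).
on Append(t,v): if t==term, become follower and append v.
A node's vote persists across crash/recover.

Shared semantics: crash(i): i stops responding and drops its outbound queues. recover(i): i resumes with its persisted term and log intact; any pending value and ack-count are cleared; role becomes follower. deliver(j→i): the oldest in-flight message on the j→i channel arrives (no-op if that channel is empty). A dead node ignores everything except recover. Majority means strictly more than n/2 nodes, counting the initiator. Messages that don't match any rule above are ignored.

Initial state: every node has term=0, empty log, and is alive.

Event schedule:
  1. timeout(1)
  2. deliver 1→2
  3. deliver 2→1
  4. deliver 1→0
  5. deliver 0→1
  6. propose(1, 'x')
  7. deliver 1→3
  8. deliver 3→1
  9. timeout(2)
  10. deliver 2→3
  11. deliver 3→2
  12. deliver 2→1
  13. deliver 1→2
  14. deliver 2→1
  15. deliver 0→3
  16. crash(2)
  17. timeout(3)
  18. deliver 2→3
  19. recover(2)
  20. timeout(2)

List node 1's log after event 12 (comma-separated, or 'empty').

x

e1 timeout(1): 1[cand,t=1,-]
e2 deliver 1→2: 2[foll,t=1,-]
e3 deliver 2→1: ·
e4 deliver 1→0: 0[foll,t=1,-]
e5 deliver 0→1: 1[lead,t=1,-]
e6 propose(1,'x'): 1[lead,t=1,x]
e7 deliver 1→3: 3[foll,t=1,-]
e8 deliver 3→1: ·
e9 timeout(2): 2[cand,t=2,-]
e10 deliver 2→3: 3[foll,t=2,-]
e11 deliver 3→2: ·
e12 deliver 2→1: 1[foll,t=2,x]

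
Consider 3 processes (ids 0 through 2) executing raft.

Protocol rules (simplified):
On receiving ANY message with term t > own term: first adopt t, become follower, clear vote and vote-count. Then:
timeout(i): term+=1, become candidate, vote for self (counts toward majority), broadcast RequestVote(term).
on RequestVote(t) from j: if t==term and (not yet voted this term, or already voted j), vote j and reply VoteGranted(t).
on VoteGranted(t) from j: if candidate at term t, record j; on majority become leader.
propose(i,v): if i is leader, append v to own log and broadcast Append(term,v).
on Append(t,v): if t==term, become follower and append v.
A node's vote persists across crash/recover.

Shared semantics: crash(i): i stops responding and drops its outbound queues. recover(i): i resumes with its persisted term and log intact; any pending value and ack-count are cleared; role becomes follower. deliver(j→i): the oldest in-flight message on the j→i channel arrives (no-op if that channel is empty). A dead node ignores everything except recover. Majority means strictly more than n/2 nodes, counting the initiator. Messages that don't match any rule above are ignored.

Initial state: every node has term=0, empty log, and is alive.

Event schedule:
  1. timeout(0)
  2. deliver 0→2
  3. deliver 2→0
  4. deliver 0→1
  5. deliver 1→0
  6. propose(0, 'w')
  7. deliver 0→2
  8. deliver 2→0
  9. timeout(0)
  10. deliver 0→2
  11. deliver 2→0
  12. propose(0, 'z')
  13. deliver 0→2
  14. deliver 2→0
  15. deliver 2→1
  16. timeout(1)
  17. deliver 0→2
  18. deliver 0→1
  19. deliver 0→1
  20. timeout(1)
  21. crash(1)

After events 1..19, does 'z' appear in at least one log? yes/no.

yes

1. timeout(0):  <0:cand t1 ->
2. deliver 0→2:  <2:foll t1 ->
3. deliver 2→0:  <0:lead t1 ->
4. deliver 0→1:  <1:foll t1 ->
5. deliver 1→0:  nop
6. propose(0,'w'):  <0:lead t1 w>
7. deliver 0→2:  <2:foll t1 w>
8. deliver 2→0:  nop
9. timeout(0):  <0:cand t2 w>
10. deliver 0→2:  <2:foll t2 w>
11. deliver 2→0:  <0:lead t2 w>
12. propose(0,'z'):  <0:lead t2 w,z>
13. deliver 0→2:  <2:foll t2 w,z>
14. deliver 2→0:  nop
15. deliver 2→1:  nop
16. timeout(1):  <1:cand t2 ->
17. deliver 0→2:  nop
18. deliver 0→1:  nop
19. deliver 0→1:  nop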